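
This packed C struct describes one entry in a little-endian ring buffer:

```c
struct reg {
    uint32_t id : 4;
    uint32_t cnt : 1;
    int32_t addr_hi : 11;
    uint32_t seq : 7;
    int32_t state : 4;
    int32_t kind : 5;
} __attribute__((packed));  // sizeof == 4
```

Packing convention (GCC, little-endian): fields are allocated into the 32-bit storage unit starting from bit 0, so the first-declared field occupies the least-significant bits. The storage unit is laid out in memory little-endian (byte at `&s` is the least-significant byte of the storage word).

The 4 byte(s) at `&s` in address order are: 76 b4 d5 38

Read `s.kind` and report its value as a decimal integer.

[0]=0x76 [1]=0xb4 [2]=0xd5 [3]=0x38 (little-endian) → word 0x38d5b476
id:4 @ bit 0 → (0x38d5b476>>0)&0xf = 0x6
cnt:1 @ bit 4 → (0x38d5b476>>4)&0x1 = 0x1
addr_hi:11 @ bit 5 → (0x38d5b476>>5)&0x7ff = 0x5a3
seq:7 @ bit 16 → (0x38d5b476>>16)&0x7f = 0x55
state:4 @ bit 23 → (0x38d5b476>>23)&0xf = 0x1
kind:5 @ bit 27 → (0x38d5b476>>27)&0x1f = 0x7  ←
kind signed 5b, MSB=0: value = 7

7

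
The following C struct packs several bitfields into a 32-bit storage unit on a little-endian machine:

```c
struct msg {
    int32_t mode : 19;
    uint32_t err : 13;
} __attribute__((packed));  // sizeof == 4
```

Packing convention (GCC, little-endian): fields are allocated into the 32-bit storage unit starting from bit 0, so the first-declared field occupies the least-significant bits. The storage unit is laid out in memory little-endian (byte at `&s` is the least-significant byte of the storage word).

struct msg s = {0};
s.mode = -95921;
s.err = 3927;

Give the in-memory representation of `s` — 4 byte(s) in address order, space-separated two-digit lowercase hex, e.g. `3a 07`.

mode:19 = -95921 → 0x6894f << 0 → word 0x0006894f
err:13 = 3927 → 0xf57 << 19 → word 0x7abe894f
word = 0x7abe894f → little-endian bytes:
  [0]=0x4f  [1]=0x89  [2]=0xbe  [3]=0x7a

4f 89 be 7a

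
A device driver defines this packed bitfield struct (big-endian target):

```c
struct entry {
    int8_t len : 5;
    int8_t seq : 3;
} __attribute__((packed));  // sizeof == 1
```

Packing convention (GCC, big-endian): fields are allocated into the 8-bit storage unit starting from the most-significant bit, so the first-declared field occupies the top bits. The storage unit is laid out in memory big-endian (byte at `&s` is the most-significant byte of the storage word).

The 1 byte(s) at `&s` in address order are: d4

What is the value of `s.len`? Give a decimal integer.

[0]=0xd4 (big-endian) → word 0xd4
len:5 @ bit 3 → (0xd4>>3)&0x1f = 0x1a  ←
seq:3 @ bit 0 → (0xd4>>0)&0x7 = 0x4
len signed 5b, MSB=1: 26 - 32 = -6

-6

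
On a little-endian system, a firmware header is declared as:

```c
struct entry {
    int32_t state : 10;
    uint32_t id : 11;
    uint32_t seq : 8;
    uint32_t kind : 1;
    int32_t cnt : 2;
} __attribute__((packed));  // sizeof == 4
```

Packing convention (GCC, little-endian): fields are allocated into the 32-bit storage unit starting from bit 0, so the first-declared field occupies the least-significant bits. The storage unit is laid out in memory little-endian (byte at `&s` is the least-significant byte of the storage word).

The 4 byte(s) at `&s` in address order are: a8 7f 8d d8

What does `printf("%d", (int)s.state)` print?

[0]=0xa8 [1]=0x7f [2]=0x8d [3]=0xd8 (little-endian) → word 0xd88d7fa8
state [0+:10] = (word>>0) & 0x3ff = 936  ←
id [10+:11] = (word>>10) & 0x7ff = 863
seq [21+:8] = (word>>21) & 0xff = 196
kind [29+:1] = (word>>29) & 0x1 = 0
cnt [30+:2] = (word>>30) & 0x3 = 3
state signed 10b, MSB=1: 936 - 1024 = -88

-88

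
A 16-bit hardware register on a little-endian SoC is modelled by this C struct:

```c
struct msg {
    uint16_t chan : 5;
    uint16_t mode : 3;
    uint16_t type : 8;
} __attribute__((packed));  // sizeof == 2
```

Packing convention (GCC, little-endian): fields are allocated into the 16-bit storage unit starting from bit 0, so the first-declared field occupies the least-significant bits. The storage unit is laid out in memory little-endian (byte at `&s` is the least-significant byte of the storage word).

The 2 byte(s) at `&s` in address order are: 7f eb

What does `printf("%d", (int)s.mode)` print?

[0]=0x7f [1]=0xeb (little-endian) → word 0xeb7f
chan:5 @ bit 0 → (0xeb7f>>0)&0x1f = 0x1f
mode:3 @ bit 5 → (0xeb7f>>5)&0x7 = 0x3  ←
type:8 @ bit 8 → (0xeb7f>>8)&0xff = 0xeb

3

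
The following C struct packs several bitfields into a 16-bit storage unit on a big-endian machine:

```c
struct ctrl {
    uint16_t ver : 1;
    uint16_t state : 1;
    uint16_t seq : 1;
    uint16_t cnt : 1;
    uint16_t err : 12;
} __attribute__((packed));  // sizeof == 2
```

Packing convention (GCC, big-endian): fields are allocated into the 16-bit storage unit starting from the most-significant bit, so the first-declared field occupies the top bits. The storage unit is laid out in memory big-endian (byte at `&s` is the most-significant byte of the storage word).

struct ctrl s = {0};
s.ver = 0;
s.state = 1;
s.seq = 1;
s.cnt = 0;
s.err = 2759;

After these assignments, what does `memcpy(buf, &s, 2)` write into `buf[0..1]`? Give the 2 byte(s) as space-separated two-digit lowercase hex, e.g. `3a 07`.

6a c7

ver:1 = 0 → 0x0 << 15 → word 0x0000
state:1 = 1 → 0x1 << 14 → word 0x4000
seq:1 = 1 → 0x1 << 13 → word 0x6000
cnt:1 = 0 → 0x0 << 12 → word 0x6000
err:12 = 2759 → 0xac7 << 0 → word 0x6ac7
word = 0x6ac7 → big-endian bytes:
  [0]=0x6a  [1]=0xc7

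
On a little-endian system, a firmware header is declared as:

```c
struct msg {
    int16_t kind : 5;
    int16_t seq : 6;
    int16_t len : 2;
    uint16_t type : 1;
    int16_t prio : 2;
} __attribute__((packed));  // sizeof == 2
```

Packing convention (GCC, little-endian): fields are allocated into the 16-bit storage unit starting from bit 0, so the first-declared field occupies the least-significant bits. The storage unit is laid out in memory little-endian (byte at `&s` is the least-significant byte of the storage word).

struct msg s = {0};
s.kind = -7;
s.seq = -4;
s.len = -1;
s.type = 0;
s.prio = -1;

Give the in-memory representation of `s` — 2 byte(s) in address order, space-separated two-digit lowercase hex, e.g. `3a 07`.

99 df

kind:5 = -7 → 0x19 << 0 → word 0x0019
seq:6 = -4 → 0x3c << 5 → word 0x0799
len:2 = -1 → 0x3 << 11 → word 0x1f99
type:1 = 0 → 0x0 << 13 → word 0x1f99
prio:2 = -1 → 0x3 << 14 → word 0xdf99
word = 0xdf99 → little-endian bytes:
  [0]=0x99  [1]=0xdf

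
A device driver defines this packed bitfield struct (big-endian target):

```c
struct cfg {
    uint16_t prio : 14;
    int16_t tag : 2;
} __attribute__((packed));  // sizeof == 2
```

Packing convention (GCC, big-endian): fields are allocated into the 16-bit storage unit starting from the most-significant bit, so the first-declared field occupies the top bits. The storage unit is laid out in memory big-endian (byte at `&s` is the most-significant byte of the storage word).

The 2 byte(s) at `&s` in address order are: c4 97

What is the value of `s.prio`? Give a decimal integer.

[0]=0xc4 [1]=0x97 (big-endian) → word 0xc497
prio:14 @ bit 2 → (0xc497>>2)&0x3fff = 0x3125  ←
tag:2 @ bit 0 → (0xc497>>0)&0x3 = 0x3

12581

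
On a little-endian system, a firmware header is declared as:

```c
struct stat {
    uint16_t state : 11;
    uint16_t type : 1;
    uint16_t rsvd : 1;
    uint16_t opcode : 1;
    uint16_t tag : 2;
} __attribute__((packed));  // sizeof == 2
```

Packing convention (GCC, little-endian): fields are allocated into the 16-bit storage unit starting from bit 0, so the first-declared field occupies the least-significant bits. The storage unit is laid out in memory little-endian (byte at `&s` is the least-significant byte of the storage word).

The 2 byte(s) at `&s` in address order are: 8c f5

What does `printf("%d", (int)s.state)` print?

1420

[0]=0x8c [1]=0xf5 (little-endian) → word 0xf58c
state:11 @ bit 0 → (0xf58c>>0)&0x7ff = 0x58c  ←
type:1 @ bit 11 → (0xf58c>>11)&0x1 = 0x0
rsvd:1 @ bit 12 → (0xf58c>>12)&0x1 = 0x1
opcode:1 @ bit 13 → (0xf58c>>13)&0x1 = 0x1
tag:2 @ bit 14 → (0xf58c>>14)&0x3 = 0x3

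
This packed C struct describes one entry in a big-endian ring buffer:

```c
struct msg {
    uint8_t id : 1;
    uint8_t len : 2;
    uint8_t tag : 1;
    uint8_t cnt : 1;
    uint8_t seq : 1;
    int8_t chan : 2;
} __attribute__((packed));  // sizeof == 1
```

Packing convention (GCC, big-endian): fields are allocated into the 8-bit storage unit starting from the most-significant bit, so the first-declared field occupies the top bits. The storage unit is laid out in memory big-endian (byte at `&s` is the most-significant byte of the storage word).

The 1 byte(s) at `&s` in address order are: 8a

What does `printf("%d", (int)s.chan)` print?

-2

[0]=0x8a (big-endian) → word 0x8a
id:1 @ bit 7 → (0x8a>>7)&0x1 = 0x1
len:2 @ bit 5 → (0x8a>>5)&0x3 = 0x0
tag:1 @ bit 4 → (0x8a>>4)&0x1 = 0x0
cnt:1 @ bit 3 → (0x8a>>3)&0x1 = 0x1
seq:1 @ bit 2 → (0x8a>>2)&0x1 = 0x0
chan:2 @ bit 0 → (0x8a>>0)&0x3 = 0x2  ←
chan signed 2b, MSB=1: 2 - 4 = -2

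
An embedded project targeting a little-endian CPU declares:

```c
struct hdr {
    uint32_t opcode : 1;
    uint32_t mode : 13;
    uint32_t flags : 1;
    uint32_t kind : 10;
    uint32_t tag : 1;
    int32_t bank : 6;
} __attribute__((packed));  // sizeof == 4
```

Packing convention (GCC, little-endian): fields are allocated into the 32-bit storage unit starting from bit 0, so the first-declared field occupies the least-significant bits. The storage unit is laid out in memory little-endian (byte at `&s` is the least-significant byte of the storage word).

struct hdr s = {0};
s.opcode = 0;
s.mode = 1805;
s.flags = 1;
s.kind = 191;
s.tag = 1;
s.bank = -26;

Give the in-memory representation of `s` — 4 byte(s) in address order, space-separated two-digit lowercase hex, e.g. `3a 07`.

opcode (1b) val=0 bits=0x0 at bit 0: 0x00000000
mode (13b) val=1805 bits=0x70d at bit 1: 0x00000e1a
flags (1b) val=1 bits=0x1 at bit 14: 0x00004e1a
kind (10b) val=191 bits=0xbf at bit 15: 0x005fce1a
tag (1b) val=1 bits=0x1 at bit 25: 0x025fce1a
bank (6b) val=-26 bits=0x26 at bit 26: 0x9a5fce1a
word = 0x9a5fce1a → little-endian bytes:
  [0]=0x1a  [1]=0xce  [2]=0x5f  [3]=0x9a

1a ce 5f 9a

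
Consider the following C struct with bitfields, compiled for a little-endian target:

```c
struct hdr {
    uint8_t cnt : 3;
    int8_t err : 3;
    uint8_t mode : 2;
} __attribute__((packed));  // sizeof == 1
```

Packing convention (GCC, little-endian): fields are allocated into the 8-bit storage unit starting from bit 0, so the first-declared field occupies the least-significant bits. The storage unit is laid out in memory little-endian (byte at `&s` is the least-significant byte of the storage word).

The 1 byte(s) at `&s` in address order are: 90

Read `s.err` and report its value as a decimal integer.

[0]=0x90 (little-endian) → word 0x90
cnt [0+:3] = (word>>0) & 0x7 = 0
err [3+:3] = (word>>3) & 0x7 = 2  ←
mode [6+:2] = (word>>6) & 0x3 = 2
err signed 3b, MSB=0: value = 2

2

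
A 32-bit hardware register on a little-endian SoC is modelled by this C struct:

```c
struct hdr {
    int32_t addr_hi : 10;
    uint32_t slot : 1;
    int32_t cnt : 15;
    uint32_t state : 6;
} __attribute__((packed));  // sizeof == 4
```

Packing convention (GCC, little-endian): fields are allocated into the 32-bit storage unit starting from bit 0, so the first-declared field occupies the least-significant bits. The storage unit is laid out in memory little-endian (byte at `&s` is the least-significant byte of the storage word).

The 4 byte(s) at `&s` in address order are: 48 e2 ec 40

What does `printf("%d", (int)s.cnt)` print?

7580

[0]=0x48 [1]=0xe2 [2]=0xec [3]=0x40 (little-endian) → word 0x40ece248
addr_hi:10 @ bit 0 → (0x40ece248>>0)&0x3ff = 0x248
slot:1 @ bit 10 → (0x40ece248>>10)&0x1 = 0x0
cnt:15 @ bit 11 → (0x40ece248>>11)&0x7fff = 0x1d9c  ←
state:6 @ bit 26 → (0x40ece248>>26)&0x3f = 0x10
cnt signed 15b, MSB=0: value = 7580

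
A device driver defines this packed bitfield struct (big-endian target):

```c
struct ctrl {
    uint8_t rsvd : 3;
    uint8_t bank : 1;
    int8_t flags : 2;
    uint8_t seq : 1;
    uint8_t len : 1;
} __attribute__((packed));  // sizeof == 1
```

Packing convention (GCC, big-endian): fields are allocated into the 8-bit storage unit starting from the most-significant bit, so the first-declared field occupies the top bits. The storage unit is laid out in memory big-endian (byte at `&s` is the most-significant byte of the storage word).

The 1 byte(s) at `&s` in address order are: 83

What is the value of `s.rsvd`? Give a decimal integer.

4

[0]=0x83 (big-endian) → word 0x83
rsvd [5+:3] = (word>>5) & 0x7 = 4  ←
bank [4+:1] = (word>>4) & 0x1 = 0
flags [2+:2] = (word>>2) & 0x3 = 0
seq [1+:1] = (word>>1) & 0x1 = 1
len [0+:1] = (word>>0) & 0x1 = 1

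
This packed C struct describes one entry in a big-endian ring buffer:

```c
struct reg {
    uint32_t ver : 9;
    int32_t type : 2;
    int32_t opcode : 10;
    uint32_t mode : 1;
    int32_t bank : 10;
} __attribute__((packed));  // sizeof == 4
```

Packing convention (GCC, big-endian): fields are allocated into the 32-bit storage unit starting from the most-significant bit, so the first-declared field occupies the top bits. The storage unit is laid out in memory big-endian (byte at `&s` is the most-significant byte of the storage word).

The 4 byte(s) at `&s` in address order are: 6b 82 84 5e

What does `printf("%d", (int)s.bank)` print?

94

[0]=0x6b [1]=0x82 [2]=0x84 [3]=0x5e (big-endian) → word 0x6b82845e
ver:9 @ bit 23 → (0x6b82845e>>23)&0x1ff = 0xd7
type:2 @ bit 21 → (0x6b82845e>>21)&0x3 = 0x0
opcode:10 @ bit 11 → (0x6b82845e>>11)&0x3ff = 0x50
mode:1 @ bit 10 → (0x6b82845e>>10)&0x1 = 0x1
bank:10 @ bit 0 → (0x6b82845e>>0)&0x3ff = 0x5e  ←
bank signed 10b, MSB=0: value = 94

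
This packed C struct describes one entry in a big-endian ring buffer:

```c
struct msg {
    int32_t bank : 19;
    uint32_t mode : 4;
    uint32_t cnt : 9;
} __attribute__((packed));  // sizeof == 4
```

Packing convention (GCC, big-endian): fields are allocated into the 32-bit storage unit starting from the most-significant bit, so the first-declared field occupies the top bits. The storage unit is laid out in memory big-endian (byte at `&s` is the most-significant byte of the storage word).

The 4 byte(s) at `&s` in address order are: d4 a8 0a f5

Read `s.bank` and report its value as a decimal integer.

[0]=0xd4 [1]=0xa8 [2]=0x0a [3]=0xf5 (big-endian) → word 0xd4a80af5
bank [13+:19] = (word>>13) & 0x7ffff = 435520  ←
mode [9+:4] = (word>>9) & 0xf = 5
cnt [0+:9] = (word>>0) & 0x1ff = 245
bank signed 19b, MSB=1: 435520 - 524288 = -88768

-88768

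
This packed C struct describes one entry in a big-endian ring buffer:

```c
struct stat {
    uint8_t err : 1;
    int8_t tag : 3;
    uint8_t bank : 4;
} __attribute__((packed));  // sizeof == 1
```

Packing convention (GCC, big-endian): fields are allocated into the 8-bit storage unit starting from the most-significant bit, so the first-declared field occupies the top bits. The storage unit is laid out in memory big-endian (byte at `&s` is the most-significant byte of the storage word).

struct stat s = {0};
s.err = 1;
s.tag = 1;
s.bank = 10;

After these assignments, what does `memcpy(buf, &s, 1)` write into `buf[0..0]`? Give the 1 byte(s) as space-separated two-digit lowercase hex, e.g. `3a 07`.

err:1 = 1 → 0x1 << 7 → word 0x80
tag:3 = 1 → 0x1 << 4 → word 0x90
bank:4 = 10 → 0xa << 0 → word 0x9a
word = 0x9a → big-endian bytes:
  [0]=0x9a

9a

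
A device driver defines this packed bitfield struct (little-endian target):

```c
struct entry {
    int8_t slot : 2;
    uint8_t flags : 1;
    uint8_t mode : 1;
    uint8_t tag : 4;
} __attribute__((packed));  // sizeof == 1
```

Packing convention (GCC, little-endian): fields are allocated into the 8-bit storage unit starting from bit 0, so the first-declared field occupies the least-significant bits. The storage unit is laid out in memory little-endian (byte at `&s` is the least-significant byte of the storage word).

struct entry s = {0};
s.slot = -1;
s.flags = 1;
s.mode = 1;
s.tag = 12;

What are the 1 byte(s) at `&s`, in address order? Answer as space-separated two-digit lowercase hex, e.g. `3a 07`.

[0+:2] slot=-1 & 0x3 = 0x3; word=0x03
[2+:1] flags=1 & 0x1 = 0x1; word=0x07
[3+:1] mode=1 & 0x1 = 0x1; word=0x0f
[4+:4] tag=12 & 0xf = 0xc; word=0xcf
word = 0xcf → little-endian bytes:
  [0]=0xcf

cf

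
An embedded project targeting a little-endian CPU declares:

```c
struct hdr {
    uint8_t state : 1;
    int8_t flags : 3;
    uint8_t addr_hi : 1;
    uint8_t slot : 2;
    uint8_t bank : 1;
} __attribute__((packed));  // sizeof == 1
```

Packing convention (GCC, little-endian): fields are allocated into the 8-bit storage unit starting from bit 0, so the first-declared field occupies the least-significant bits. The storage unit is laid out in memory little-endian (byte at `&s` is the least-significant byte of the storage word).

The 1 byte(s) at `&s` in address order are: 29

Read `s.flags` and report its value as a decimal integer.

[0]=0x29 (little-endian) → word 0x29
state:1 @ bit 0 → (0x29>>0)&0x1 = 0x1
flags:3 @ bit 1 → (0x29>>1)&0x7 = 0x4  ←
addr_hi:1 @ bit 4 → (0x29>>4)&0x1 = 0x0
slot:2 @ bit 5 → (0x29>>5)&0x3 = 0x1
bank:1 @ bit 7 → (0x29>>7)&0x1 = 0x0
flags signed 3b, MSB=1: 4 - 8 = -4

-4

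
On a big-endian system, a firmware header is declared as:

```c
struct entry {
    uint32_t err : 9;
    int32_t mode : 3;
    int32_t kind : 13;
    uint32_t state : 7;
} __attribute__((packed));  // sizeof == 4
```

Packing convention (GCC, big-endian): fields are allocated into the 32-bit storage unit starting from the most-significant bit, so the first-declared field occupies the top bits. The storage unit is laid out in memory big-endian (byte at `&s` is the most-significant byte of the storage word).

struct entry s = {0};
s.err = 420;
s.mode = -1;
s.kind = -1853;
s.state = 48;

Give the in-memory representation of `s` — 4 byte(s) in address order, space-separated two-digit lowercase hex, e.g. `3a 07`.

d2 7c 61 b0

err:9 = 420 → 0x1a4 << 23 → word 0xd2000000
mode:3 = -1 → 0x7 << 20 → word 0xd2700000
kind:13 = -1853 → 0x18c3 << 7 → word 0xd27c6180
state:7 = 48 → 0x30 << 0 → word 0xd27c61b0
word = 0xd27c61b0 → big-endian bytes:
  [0]=0xd2  [1]=0x7c  [2]=0x61  [3]=0xb0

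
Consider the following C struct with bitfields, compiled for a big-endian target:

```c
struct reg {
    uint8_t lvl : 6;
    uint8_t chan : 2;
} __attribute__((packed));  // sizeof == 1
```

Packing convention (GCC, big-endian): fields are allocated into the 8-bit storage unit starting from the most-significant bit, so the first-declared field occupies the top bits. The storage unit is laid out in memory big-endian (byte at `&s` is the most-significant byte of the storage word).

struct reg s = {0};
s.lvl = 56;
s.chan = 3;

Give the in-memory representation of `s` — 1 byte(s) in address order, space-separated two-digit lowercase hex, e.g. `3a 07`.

e3

lvl:6 = 56 → 0x38 << 2 → word 0xe0
chan:2 = 3 → 0x3 << 0 → word 0xe3
word = 0xe3 → big-endian bytes:
  [0]=0xe3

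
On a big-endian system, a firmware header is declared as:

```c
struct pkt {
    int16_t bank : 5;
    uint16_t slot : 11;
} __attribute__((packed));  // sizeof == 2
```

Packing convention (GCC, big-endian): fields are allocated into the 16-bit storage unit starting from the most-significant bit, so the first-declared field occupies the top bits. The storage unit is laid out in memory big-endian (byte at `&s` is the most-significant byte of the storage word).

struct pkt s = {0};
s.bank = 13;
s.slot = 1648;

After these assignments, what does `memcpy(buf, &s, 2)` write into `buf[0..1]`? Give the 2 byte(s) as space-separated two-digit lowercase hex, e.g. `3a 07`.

bank:5 = 13 → 0xd << 11 → word 0x6800
slot:11 = 1648 → 0x670 << 0 → word 0x6e70
word = 0x6e70 → big-endian bytes:
  [0]=0x6e  [1]=0x70

6e 70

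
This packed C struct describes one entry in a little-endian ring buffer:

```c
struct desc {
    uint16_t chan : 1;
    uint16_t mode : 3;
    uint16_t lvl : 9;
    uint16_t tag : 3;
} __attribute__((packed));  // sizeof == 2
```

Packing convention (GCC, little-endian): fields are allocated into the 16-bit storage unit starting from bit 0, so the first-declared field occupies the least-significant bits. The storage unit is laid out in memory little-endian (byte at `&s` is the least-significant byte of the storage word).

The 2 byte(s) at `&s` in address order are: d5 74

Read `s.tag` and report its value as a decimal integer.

[0]=0xd5 [1]=0x74 (little-endian) → word 0x74d5
chan:1 @ bit 0 → (0x74d5>>0)&0x1 = 0x1
mode:3 @ bit 1 → (0x74d5>>1)&0x7 = 0x2
lvl:9 @ bit 4 → (0x74d5>>4)&0x1ff = 0x14d
tag:3 @ bit 13 → (0x74d5>>13)&0x7 = 0x3  ←

3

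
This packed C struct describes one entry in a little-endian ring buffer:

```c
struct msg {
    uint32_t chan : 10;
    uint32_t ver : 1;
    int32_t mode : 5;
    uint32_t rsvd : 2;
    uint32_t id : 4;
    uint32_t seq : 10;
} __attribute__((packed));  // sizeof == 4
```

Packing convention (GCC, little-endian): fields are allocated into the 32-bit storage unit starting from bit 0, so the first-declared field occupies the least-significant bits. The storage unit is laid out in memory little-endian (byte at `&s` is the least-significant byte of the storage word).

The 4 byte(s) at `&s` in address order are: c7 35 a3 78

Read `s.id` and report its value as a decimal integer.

8

[0]=0xc7 [1]=0x35 [2]=0xa3 [3]=0x78 (little-endian) → word 0x78a335c7
chan [0+:10] = (word>>0) & 0x3ff = 455
ver [10+:1] = (word>>10) & 0x1 = 1
mode [11+:5] = (word>>11) & 0x1f = 6
rsvd [16+:2] = (word>>16) & 0x3 = 3
id [18+:4] = (word>>18) & 0xf = 8  ←
seq [22+:10] = (word>>22) & 0x3ff = 482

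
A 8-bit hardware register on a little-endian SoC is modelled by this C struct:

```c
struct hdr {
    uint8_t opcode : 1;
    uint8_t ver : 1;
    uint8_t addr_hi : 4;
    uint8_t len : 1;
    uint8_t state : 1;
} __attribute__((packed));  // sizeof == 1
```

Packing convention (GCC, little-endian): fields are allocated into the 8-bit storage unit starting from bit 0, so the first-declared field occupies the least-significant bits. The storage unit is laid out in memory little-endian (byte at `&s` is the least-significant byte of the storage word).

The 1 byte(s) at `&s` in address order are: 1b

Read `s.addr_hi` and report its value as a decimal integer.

[0]=0x1b (little-endian) → word 0x1b
opcode [0+:1] = (word>>0) & 0x1 = 1
ver [1+:1] = (word>>1) & 0x1 = 1
addr_hi [2+:4] = (word>>2) & 0xf = 6  ←
len [6+:1] = (word>>6) & 0x1 = 0
state [7+:1] = (word>>7) & 0x1 = 0

6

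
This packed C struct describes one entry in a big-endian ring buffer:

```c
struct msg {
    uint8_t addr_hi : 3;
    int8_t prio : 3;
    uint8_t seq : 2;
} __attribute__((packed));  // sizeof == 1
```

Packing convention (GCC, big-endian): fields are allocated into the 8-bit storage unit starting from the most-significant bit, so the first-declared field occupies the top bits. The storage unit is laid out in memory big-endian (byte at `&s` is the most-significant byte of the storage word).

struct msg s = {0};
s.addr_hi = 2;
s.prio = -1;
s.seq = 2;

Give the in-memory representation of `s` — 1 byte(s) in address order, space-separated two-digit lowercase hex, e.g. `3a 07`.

5e

addr_hi:3 = 2 → 0x2 << 5 → word 0x40
prio:3 = -1 → 0x7 << 2 → word 0x5c
seq:2 = 2 → 0x2 << 0 → word 0x5e
word = 0x5e → big-endian bytes:
  [0]=0x5e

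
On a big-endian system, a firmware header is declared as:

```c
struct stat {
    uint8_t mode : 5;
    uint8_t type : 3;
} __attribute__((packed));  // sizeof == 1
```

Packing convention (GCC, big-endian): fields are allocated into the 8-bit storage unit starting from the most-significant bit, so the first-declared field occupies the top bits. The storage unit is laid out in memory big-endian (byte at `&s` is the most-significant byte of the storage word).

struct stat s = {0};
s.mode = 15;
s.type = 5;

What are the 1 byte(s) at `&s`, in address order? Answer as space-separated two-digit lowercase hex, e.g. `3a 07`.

mode (5b) val=15 bits=0xf at bit 3: 0x78
type (3b) val=5 bits=0x5 at bit 0: 0x7d
word = 0x7d → big-endian bytes:
  [0]=0x7d

7d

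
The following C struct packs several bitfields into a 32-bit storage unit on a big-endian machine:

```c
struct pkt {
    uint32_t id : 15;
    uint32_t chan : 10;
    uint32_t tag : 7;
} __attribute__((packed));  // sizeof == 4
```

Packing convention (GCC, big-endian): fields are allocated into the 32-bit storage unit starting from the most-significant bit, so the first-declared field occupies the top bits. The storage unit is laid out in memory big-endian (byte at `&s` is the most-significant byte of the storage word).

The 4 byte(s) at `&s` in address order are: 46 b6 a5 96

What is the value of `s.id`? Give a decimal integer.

9051

[0]=0x46 [1]=0xb6 [2]=0xa5 [3]=0x96 (big-endian) → word 0x46b6a596
id:15 @ bit 17 → (0x46b6a596>>17)&0x7fff = 0x235b  ←
chan:10 @ bit 7 → (0x46b6a596>>7)&0x3ff = 0x14b
tag:7 @ bit 0 → (0x46b6a596>>0)&0x7f = 0x16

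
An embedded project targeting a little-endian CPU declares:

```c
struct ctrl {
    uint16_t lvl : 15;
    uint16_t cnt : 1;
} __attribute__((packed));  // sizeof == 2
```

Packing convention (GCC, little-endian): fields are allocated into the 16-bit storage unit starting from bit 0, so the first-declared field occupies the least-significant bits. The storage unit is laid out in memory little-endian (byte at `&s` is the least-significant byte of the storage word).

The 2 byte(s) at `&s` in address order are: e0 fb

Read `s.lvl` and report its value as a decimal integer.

[0]=0xe0 [1]=0xfb (little-endian) → word 0xfbe0
lvl:15 @ bit 0 → (0xfbe0>>0)&0x7fff = 0x7be0  ←
cnt:1 @ bit 15 → (0xfbe0>>15)&0x1 = 0x1

31712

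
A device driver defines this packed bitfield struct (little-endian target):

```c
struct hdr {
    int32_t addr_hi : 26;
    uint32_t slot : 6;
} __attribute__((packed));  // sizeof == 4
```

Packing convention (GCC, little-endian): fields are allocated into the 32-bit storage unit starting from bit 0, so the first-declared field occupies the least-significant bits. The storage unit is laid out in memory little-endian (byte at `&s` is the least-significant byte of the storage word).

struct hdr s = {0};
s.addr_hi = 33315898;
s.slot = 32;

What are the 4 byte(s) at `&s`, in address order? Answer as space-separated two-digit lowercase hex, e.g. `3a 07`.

addr_hi:26 = 33315898 → 0x1fc5c3a << 0 → word 0x01fc5c3a
slot:6 = 32 → 0x20 << 26 → word 0x81fc5c3a
word = 0x81fc5c3a → little-endian bytes:
  [0]=0x3a  [1]=0x5c  [2]=0xfc  [3]=0x81

3a 5c fc 81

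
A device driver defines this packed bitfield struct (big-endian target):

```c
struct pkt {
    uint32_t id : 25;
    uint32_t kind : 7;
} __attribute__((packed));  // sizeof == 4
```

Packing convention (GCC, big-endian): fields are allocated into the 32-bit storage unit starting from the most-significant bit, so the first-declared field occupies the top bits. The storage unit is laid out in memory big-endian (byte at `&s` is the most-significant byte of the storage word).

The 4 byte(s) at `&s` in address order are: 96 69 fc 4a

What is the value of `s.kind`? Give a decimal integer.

[0]=0x96 [1]=0x69 [2]=0xfc [3]=0x4a (big-endian) → word 0x9669fc4a
id [7+:25] = (word>>7) & 0x1ffffff = 19715064
kind [0+:7] = (word>>0) & 0x7f = 74  ←

74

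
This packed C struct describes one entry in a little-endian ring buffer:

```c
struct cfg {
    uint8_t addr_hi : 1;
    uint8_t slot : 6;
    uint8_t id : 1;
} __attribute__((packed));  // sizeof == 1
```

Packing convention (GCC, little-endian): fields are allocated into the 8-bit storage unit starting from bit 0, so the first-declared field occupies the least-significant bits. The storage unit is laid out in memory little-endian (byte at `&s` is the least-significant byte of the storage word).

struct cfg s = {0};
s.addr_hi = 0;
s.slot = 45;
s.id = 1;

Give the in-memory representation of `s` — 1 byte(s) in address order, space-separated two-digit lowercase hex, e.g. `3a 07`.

addr_hi:1 = 0 → 0x0 << 0 → word 0x00
slot:6 = 45 → 0x2d << 1 → word 0x5a
id:1 = 1 → 0x1 << 7 → word 0xda
word = 0xda → little-endian bytes:
  [0]=0xda

da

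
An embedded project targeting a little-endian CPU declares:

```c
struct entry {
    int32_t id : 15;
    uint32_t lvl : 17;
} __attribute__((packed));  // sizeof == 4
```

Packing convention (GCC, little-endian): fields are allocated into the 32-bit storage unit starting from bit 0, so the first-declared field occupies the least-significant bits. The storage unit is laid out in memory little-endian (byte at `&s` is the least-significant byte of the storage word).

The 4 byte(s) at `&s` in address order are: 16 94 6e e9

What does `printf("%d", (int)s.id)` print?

5142

[0]=0x16 [1]=0x94 [2]=0x6e [3]=0xe9 (little-endian) → word 0xe96e9416
id [0+:15] = (word>>0) & 0x7fff = 5142  ←
lvl [15+:17] = (word>>15) & 0x1ffff = 119517
id signed 15b, MSB=0: value = 5142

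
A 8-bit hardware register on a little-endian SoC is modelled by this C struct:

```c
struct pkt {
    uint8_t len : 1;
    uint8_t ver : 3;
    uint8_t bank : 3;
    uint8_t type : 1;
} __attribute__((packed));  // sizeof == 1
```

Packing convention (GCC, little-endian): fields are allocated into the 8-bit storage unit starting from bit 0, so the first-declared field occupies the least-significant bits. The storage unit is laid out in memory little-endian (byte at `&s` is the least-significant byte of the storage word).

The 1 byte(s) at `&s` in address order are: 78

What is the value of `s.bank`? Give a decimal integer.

7

[0]=0x78 (little-endian) → word 0x78
len:1 @ bit 0 → (0x78>>0)&0x1 = 0x0
ver:3 @ bit 1 → (0x78>>1)&0x7 = 0x4
bank:3 @ bit 4 → (0x78>>4)&0x7 = 0x7  ←
type:1 @ bit 7 → (0x78>>7)&0x1 = 0x0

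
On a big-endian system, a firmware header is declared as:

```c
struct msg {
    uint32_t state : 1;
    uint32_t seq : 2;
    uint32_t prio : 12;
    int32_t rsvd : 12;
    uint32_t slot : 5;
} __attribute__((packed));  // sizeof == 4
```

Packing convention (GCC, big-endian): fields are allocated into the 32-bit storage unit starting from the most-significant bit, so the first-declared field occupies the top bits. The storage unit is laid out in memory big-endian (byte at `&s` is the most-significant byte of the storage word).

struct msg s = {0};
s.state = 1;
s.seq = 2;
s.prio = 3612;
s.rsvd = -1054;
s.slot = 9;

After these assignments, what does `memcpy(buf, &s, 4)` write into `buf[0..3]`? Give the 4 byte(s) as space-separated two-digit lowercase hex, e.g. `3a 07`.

state (1b) val=1 bits=0x1 at bit 31: 0x80000000
seq (2b) val=2 bits=0x2 at bit 29: 0xc0000000
prio (12b) val=3612 bits=0xe1c at bit 17: 0xdc380000
rsvd (12b) val=-1054 bits=0xbe2 at bit 5: 0xdc397c40
slot (5b) val=9 bits=0x9 at bit 0: 0xdc397c49
word = 0xdc397c49 → big-endian bytes:
  [0]=0xdc  [1]=0x39  [2]=0x7c  [3]=0x49

dc 39 7c 49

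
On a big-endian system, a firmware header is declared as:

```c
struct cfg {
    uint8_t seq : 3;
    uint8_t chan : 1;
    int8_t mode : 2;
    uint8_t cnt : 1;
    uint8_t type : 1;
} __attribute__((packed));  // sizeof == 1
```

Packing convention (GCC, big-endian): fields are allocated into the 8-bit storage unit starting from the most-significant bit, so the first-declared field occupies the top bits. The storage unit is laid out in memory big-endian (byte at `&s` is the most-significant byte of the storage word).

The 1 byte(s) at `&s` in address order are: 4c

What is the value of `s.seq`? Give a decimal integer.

2

[0]=0x4c (big-endian) → word 0x4c
seq:3 @ bit 5 → (0x4c>>5)&0x7 = 0x2  ←
chan:1 @ bit 4 → (0x4c>>4)&0x1 = 0x0
mode:2 @ bit 2 → (0x4c>>2)&0x3 = 0x3
cnt:1 @ bit 1 → (0x4c>>1)&0x1 = 0x0
type:1 @ bit 0 → (0x4c>>0)&0x1 = 0x0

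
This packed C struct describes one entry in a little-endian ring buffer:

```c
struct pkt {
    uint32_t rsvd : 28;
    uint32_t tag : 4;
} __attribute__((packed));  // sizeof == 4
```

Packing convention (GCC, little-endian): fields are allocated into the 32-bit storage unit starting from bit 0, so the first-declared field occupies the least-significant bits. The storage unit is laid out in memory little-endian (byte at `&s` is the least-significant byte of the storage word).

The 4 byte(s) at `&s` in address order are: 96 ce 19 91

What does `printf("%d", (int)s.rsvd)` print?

[0]=0x96 [1]=0xce [2]=0x19 [3]=0x91 (little-endian) → word 0x9119ce96
rsvd [0+:28] = (word>>0) & 0xfffffff = 18468502  ←
tag [28+:4] = (word>>28) & 0xf = 9

18468502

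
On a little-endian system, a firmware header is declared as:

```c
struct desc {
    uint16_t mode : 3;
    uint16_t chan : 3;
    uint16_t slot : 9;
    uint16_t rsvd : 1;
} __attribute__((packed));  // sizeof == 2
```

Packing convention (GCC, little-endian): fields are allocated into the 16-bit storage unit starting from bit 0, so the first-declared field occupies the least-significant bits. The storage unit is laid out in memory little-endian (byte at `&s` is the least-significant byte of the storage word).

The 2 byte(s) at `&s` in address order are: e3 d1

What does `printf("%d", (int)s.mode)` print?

3

[0]=0xe3 [1]=0xd1 (little-endian) → word 0xd1e3
mode:3 @ bit 0 → (0xd1e3>>0)&0x7 = 0x3  ←
chan:3 @ bit 3 → (0xd1e3>>3)&0x7 = 0x4
slot:9 @ bit 6 → (0xd1e3>>6)&0x1ff = 0x147
rsvd:1 @ bit 15 → (0xd1e3>>15)&0x1 = 0x1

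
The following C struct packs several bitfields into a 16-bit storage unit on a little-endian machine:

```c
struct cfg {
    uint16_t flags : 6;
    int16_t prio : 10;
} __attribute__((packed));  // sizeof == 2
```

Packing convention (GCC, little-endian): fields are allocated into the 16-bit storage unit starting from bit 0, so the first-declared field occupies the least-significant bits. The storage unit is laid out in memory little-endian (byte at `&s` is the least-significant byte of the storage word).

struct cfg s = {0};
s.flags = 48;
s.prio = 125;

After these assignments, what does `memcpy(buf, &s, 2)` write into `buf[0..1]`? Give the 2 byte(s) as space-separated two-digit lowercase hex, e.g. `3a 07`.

70 1f

flags (6b) val=48 bits=0x30 at bit 0: 0x0030
prio (10b) val=125 bits=0x7d at bit 6: 0x1f70
word = 0x1f70 → little-endian bytes:
  [0]=0x70  [1]=0x1f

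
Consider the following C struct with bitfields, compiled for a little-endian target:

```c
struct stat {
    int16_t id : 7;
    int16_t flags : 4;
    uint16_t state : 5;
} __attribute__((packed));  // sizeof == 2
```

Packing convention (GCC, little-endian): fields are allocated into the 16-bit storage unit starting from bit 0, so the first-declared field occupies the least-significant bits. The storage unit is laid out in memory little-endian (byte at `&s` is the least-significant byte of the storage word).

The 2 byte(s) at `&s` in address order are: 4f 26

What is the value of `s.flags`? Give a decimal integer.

-4

[0]=0x4f [1]=0x26 (little-endian) → word 0x264f
id [0+:7] = (word>>0) & 0x7f = 79
flags [7+:4] = (word>>7) & 0xf = 12  ←
state [11+:5] = (word>>11) & 0x1f = 4
flags signed 4b, MSB=1: 12 - 16 = -4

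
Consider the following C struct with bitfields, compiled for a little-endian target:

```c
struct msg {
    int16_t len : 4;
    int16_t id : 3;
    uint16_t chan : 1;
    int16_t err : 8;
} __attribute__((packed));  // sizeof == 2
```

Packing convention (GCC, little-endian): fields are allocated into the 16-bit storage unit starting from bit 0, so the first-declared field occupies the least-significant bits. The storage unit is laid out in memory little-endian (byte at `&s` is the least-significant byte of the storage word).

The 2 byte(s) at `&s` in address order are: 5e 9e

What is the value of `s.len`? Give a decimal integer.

[0]=0x5e [1]=0x9e (little-endian) → word 0x9e5e
len [0+:4] = (word>>0) & 0xf = 14  ←
id [4+:3] = (word>>4) & 0x7 = 5
chan [7+:1] = (word>>7) & 0x1 = 0
err [8+:8] = (word>>8) & 0xff = 158
len signed 4b, MSB=1: 14 - 16 = -2

-2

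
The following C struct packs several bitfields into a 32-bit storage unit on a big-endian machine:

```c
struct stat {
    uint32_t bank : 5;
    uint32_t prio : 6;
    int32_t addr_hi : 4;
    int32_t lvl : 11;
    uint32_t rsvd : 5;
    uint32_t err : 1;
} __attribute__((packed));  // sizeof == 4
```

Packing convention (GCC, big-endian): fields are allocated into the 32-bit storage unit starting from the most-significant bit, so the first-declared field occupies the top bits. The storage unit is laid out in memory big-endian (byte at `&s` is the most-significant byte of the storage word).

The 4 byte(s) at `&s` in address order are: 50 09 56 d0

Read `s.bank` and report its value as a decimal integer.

10

[0]=0x50 [1]=0x09 [2]=0x56 [3]=0xd0 (big-endian) → word 0x500956d0
bank [27+:5] = (word>>27) & 0x1f = 10  ←
prio [21+:6] = (word>>21) & 0x3f = 0
addr_hi [17+:4] = (word>>17) & 0xf = 4
lvl [6+:11] = (word>>6) & 0x7ff = 1371
rsvd [1+:5] = (word>>1) & 0x1f = 8
err [0+:1] = (word>>0) & 0x1 = 0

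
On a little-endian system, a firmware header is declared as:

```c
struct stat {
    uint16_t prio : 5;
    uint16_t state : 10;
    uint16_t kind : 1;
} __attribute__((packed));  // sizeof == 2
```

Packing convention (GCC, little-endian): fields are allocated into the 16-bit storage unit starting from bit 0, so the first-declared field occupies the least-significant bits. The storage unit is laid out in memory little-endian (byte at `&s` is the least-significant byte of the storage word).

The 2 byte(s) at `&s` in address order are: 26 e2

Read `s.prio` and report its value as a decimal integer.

[0]=0x26 [1]=0xe2 (little-endian) → word 0xe226
prio [0+:5] = (word>>0) & 0x1f = 6  ←
state [5+:10] = (word>>5) & 0x3ff = 785
kind [15+:1] = (word>>15) & 0x1 = 1

6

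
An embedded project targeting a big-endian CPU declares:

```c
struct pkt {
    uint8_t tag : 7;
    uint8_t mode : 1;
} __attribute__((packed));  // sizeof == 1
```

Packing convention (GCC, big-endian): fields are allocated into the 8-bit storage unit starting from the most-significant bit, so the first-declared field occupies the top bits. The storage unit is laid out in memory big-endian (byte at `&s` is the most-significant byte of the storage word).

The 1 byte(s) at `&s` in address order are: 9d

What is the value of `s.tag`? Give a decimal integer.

78

[0]=0x9d (big-endian) → word 0x9d
tag:7 @ bit 1 → (0x9d>>1)&0x7f = 0x4e  ←
mode:1 @ bit 0 → (0x9d>>0)&0x1 = 0x1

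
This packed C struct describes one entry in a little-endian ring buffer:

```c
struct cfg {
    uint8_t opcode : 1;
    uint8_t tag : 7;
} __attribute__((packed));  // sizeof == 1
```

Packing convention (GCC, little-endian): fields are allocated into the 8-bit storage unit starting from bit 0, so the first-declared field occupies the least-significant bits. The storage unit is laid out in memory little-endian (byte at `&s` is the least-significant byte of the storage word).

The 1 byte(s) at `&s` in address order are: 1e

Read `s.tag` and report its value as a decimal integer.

15

[0]=0x1e (little-endian) → word 0x1e
opcode [0+:1] = (word>>0) & 0x1 = 0
tag [1+:7] = (word>>1) & 0x7f = 15  ←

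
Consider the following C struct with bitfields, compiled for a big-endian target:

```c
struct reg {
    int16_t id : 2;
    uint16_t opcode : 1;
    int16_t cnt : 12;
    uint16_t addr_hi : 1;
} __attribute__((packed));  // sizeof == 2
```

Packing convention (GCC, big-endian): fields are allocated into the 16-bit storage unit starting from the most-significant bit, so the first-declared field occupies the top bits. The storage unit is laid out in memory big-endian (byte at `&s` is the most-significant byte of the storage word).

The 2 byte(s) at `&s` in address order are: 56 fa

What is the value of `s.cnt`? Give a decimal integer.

-1155

[0]=0x56 [1]=0xfa (big-endian) → word 0x56fa
id:2 @ bit 14 → (0x56fa>>14)&0x3 = 0x1
opcode:1 @ bit 13 → (0x56fa>>13)&0x1 = 0x0
cnt:12 @ bit 1 → (0x56fa>>1)&0xfff = 0xb7d  ←
addr_hi:1 @ bit 0 → (0x56fa>>0)&0x1 = 0x0
cnt signed 12b, MSB=1: 2941 - 4096 = -1155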